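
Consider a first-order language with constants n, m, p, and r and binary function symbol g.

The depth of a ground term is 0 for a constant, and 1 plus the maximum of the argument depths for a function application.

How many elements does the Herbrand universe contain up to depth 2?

Let N_k count ground terms of depth at most k. Each non-constant term of depth ≤ k is some function symbol applied to depth-≤(k−1) arguments, giving N_k = 4 + N_{k-1}^2.
N_0 = 4
N_1 = 4 + 4^2 = 20
N_2 = 4 + 20^2 = 404

404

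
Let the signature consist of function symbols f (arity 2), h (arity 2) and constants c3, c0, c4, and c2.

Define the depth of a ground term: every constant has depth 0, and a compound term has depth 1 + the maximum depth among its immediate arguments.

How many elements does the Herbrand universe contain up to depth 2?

Write N_k for the number of ground terms of depth ≤ k. A term of depth ≤ k is either a constant or a function symbol applied to arguments of depth ≤ k−1, so N_k = 4 + N_{k-1}^2 + N_{k-1}^2.
N_0 = 4
N_1 = 4 + 4^2 + 4^2 = 36
N_2 = 4 + 36^2 + 36^2 = 2596

2596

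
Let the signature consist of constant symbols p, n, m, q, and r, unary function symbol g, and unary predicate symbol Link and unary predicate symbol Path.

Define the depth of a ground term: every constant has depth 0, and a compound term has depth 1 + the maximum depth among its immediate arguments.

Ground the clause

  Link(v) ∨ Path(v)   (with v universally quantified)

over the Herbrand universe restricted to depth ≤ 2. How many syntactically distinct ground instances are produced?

Ground terms of depth ≤ 2:
  Write N_k for the number of ground terms of depth ≤ k. A term of depth ≤ k is either a constant or a function symbol applied to arguments of depth ≤ k−1, so N_k = 5 + N_{k-1}.
  N_0 = 5
  N_1 = 5 + 5 = 10
  N_2 = 5 + 10 = 15
So there are 15 ground terms available for substitution.
The variable v ranges independently over the available ground terms, and distinct assignments produce distinct instances.
Number of ground instances = 15.

15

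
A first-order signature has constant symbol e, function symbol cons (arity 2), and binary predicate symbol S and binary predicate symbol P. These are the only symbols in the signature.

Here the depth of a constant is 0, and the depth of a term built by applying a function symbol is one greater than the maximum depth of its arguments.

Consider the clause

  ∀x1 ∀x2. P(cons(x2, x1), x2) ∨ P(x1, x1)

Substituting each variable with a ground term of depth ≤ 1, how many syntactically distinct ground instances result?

4

Ground terms of depth ≤ 1:
  If N_k denotes the number of depth-≤k ground terms, the 1 constant gives N_0 = 1, and each function symbol of arity r contributes N_{k-1}^r new terms at level k: N_k = 1 + N_{k-1}^2.
  N_0 = 1
  N_1 = 1 + 1^2 = 2
So there are 2 ground terms available for substitution.
The clause has 2 distinct variables (x1, x2), each appearing in the body. In the free term algebra distinct substitutions yield syntactically distinct ground instances.
Number of ground instances = 2^2 = 4.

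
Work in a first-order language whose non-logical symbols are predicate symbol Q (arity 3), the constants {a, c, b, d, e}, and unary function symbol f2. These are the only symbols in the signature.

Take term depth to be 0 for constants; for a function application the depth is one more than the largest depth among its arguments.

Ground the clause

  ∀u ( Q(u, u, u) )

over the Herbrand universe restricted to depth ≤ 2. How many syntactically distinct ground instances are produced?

15

Ground terms of depth ≤ 2:
  Count level by level. With function symbols f2/1, the terms of depth ≤ k are the 5 constants together with each function applied to depth-≤(k−1) tuples, so N_k = 5 + N_{k-1}.
  N_0 = 5
  N_1 = 5 + 5 = 10
  N_2 = 5 + 10 = 15
So there are 15 ground terms available for substitution.
There is 1 variable to instantiate (u),  occurring in at least one literal, so different choices give different ground instances.
Number of ground instances = 15.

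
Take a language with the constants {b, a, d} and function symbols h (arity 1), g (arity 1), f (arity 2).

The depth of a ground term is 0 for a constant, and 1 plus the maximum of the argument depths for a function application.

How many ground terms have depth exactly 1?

15

Let N_k = |{terms of depth ≤ k}|. Then N_0 = 3 and N_k = 3 + N_{k-1} + N_{k-1} + N_{k-1}^2 for k ≥ 1 (one summand per function symbol, arity giving the exponent).
N_0 = 3
N_1 = 3 + 3 + 3 + 3^2 = 18
Terms of depth exactly 1: N_1 − N_0 = 18 − 3 = 15.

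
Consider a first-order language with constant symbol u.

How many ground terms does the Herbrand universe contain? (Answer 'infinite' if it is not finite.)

1

There are no function symbols, so the only ground term is the single constant.
The Herbrand universe is {u}, finite with 1 element.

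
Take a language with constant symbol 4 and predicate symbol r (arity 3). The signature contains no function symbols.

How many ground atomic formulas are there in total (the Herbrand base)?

With no function symbols, the Herbrand universe is just the 1 constant.
Ground atoms per predicate: r: 1^3 = 1.
Herbrand base size = 1 = 1.

1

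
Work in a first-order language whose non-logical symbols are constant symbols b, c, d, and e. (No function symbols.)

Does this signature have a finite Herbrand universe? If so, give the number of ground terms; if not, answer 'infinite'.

There are no function symbols, so every ground term is one of the 4 constants.
The Herbrand universe is {b, c, d, e}, which is finite with 4 elements.

4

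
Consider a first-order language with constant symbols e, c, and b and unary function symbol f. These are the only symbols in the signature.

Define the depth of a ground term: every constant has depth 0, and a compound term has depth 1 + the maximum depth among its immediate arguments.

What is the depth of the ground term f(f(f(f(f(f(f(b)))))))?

depth(f(b)) = 1 + depth(b) = 1 + 0 = 1
depth(f(f(b))) = 1 + depth(f(b)) = 1 + 1 = 2
depth(f(f(f(b)))) = 1 + depth(f(f(b))) = 1 + 2 = 3
depth(f(f(f(f(b))))) = 1 + depth(f(f(f(b)))) = 1 + 3 = 4
depth(f(f(f(f(f(b)))))) = 1 + depth(f(f(f(f(b))))) = 1 + 4 = 5
depth(f(f(f(f(f(f(b))))))) = 1 + depth(f(f(f(f(f(b)))))) = 1 + 5 = 6
depth(f(f(f(f(f(f(f(b)))))))) = 1 + depth(f(f(f(f(f(f(b))))))) = 1 + 6 = 7

7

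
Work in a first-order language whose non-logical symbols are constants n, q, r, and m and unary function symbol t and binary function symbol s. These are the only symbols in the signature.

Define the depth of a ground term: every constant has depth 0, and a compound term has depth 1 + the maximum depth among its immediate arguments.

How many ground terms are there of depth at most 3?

365424

Write N_k for the number of ground terms of depth ≤ k. A term of depth ≤ k is either a constant or a function symbol applied to arguments of depth ≤ k−1, so N_k = 4 + N_{k-1} + N_{k-1}^2.
N_0 = 4
N_1 = 4 + 4 + 4^2 = 24
N_2 = 4 + 24 + 24^2 = 604
N_3 = 4 + 604 + 604^2 = 365424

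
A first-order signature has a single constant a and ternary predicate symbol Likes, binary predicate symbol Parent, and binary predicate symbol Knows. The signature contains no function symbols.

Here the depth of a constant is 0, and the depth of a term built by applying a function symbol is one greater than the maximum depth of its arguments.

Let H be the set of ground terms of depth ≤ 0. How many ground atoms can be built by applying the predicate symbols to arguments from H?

3

First count ground terms of depth ≤ 0.
With no function symbols every ground term is a constant, so there is exactly 1 ground term at every depth bound.
N_0 = 1
So |H| = 1.
For each predicate symbol, the number of ground atoms is |H| raised to its arity; summing:
  Likes: 1^3 = 1;  Parent: 1^2 = 1;  Knows: 1^2 = 1
Total ground atoms: 1 + 1 + 1 = 3.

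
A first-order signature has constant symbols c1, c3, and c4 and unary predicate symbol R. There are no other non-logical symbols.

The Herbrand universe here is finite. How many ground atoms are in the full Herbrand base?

3

With no function symbols, the Herbrand universe is just the 3 constants.
Ground atoms per predicate: R: 3.
Herbrand base size = 3 = 3.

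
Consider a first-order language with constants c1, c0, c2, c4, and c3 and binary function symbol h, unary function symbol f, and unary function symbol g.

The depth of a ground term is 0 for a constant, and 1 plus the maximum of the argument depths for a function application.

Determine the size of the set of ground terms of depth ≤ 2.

Write N_k for the number of ground terms of depth ≤ k. A term of depth ≤ k is either a constant or a function symbol applied to arguments of depth ≤ k−1, so N_k = 5 + N_{k-1}^2 + N_{k-1} + N_{k-1}.
N_0 = 5
N_1 = 5 + 5^2 + 5 + 5 = 40
N_2 = 5 + 40^2 + 40 + 40 = 1685

1685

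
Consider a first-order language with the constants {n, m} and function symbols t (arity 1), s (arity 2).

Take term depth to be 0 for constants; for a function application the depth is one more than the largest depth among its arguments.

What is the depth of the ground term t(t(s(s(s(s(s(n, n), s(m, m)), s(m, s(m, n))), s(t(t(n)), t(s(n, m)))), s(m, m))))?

7

depth(s(n, n)) = 1 + max(0, 0) = 1
depth(s(m, m)) = 1 + max(0, 0) = 1
depth(s(s(n, n), s(m, m))) = 1 + max(1, 1) = 2
depth(s(m, n)) = 1 + max(0, 0) = 1
depth(s(m, s(m, n))) = 1 + max(0, 1) = 2
depth(s(s(s(n, n), s(m, m)), s(m, s(m, n)))) = 1 + max(2, 2) = 3
depth(t(n)) = 1 + depth(n) = 1 + 0 = 1
depth(t(t(n))) = 1 + depth(t(n)) = 1 + 1 = 2
depth(s(n, m)) = 1 + max(0, 0) = 1
depth(t(s(n, m))) = 1 + depth(s(n, m)) = 1 + 1 = 2
depth(s(t(t(n)), t(s(n, m)))) = 1 + max(2, 2) = 3
depth(s(s(s(s(n, n), s(m, m)), s(m, s(m, n))), s(t(t(n)), t(s(n, m))))) = 1 + max(3, 3) = 4
depth(s(s(s(s(s(n, n), s(m, m)), s(m, s(m, n))), s(t(t(n)), t(s(n, m)))), s(m, m))) = 1 + max(4, 1) = 5
depth(t(s(s(s(s(s(n, n), s(m, m)), s(m, s(m, n))), s(t(t(n)), t(s(n, m)))), s(m, m)))) = 1 + depth(s(s(s(s(s(n, n), s(m, m)), s(m, s(m, n))), s(t(t(n)), t(s(n, m)))), s(m, m))) = 1 + 5 = 6
depth(t(t(s(s(s(s(s(n, n), s(m, m)), s(m, s(m, n))), s(t(t(n)), t(s(n, m)))), s(m, m))))) = 1 + depth(t(s(s(s(s(s(n, n), s(m, m)), s(m, s(m, n))), s(t(t(n)), t(s(n, m)))), s(m, m)))) = 1 + 6 = 7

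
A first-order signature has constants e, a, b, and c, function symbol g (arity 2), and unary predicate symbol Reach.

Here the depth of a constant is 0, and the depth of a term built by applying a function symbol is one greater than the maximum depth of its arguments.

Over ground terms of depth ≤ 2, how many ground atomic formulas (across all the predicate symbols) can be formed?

First count ground terms of depth ≤ 2.
Count level by level. With function symbols g/2, the terms of depth ≤ k are the 4 constants together with each function applied to depth-≤(k−1) tuples, so N_k = 4 + N_{k-1}^2.
N_0 = 4
N_1 = 4 + 4^2 = 20
N_2 = 4 + 20^2 = 404
So |H| = 404.
Ground atoms are formed by filling each argument slot of a predicate with a term from H, so an r-ary predicate gives |H|^r atoms:
  Reach: 404
Total ground atoms: 404.

404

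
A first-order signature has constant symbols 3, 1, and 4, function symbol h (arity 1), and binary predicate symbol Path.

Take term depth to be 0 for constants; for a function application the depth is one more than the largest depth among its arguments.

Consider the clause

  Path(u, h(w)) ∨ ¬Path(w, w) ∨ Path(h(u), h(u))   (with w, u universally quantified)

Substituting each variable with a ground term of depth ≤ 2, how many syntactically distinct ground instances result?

81

Ground terms of depth ≤ 2:
  Count level by level. With function symbols h/1, the terms of depth ≤ k are the 3 constants together with each function applied to depth-≤(k−1) tuples, so N_k = 3 + N_{k-1}.
  N_0 = 3
  N_1 = 3 + 3 = 6
  N_2 = 3 + 6 = 9
  Explicitly: 3, 1, 4, h(3), h(1), h(4), h(h(3)), h(h(1)), h(h(4)).
So there are 9 ground terms available for substitution.
The body mentions every one of the 2 quantified variables; since ground terms form a free algebra, no two substitutions collapse to the same formula.
Number of ground instances = 9^2 = 81.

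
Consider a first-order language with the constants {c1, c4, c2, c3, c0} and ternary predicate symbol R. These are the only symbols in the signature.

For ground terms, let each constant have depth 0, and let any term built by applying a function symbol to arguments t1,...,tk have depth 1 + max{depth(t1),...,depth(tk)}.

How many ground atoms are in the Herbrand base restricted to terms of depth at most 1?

First count ground terms of depth ≤ 1.
With no function symbols every ground term is a constant, so there are exactly 5 ground terms at every depth bound.
N_0 = 5
N_1 = 5
So |H| = 5.
For each predicate symbol, the number of ground atoms is |H| raised to its arity; summing:
  R: 5^3 = 125
Total ground atoms: 125.

125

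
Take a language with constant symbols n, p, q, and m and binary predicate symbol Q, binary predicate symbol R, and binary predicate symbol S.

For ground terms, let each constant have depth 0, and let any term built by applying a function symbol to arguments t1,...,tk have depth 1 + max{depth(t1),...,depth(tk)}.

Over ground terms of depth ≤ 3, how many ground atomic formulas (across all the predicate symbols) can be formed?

First count ground terms of depth ≤ 3.
With no function symbols every ground term is a constant, so there are exactly 4 ground terms at every depth bound.
N_0 = 4
N_1 = 4
N_2 = 4
N_3 = 4
Explicitly: n, p, q, m.
So |H| = 4.
Each predicate of arity r yields |H|^r ground atoms (one per choice of an r-tuple from H):
  Q: 4^2 = 16;  R: 4^2 = 16;  S: 4^2 = 16
Total ground atoms: 16 + 16 + 16 = 48.

48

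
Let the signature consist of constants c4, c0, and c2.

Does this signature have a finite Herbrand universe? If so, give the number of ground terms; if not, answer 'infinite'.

There are no function symbols, so every ground term is one of the 3 constants.
The Herbrand universe is {c4, c0, c2}, which is finite with 3 elements.

3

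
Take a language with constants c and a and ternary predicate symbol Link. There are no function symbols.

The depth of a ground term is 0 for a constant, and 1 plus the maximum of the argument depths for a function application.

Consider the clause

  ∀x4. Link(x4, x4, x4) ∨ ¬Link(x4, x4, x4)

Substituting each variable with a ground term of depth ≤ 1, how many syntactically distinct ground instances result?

2

Ground terms of depth ≤ 1:
  With no function symbols every ground term is a constant, so there are exactly 2 ground terms at every depth bound.
  N_0 = 2
  N_1 = 2
So there are 2 ground terms available for substitution.
There is 1 variable to instantiate (x4),  occurring in at least one literal, so different choices give different ground instances.
Number of ground instances = 2.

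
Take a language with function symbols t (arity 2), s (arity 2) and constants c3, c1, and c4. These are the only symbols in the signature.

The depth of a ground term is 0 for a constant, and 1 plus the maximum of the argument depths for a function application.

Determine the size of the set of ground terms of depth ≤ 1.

21

If N_k denotes the number of depth-≤k ground terms, the 3 constants give N_0 = 3, and each function symbol of arity r contributes N_{k-1}^r new terms at level k: N_k = 3 + N_{k-1}^2 + N_{k-1}^2.
N_0 = 3
N_1 = 3 + 3^2 + 3^2 = 21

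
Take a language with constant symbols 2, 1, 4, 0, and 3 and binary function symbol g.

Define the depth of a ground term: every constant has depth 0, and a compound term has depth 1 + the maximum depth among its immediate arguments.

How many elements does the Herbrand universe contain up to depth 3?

819030

Let N_k = |{terms of depth ≤ k}|. Then N_0 = 5 and N_k = 5 + N_{k-1}^2 for k ≥ 1 (one summand per function symbol, arity giving the exponent).
N_0 = 5
N_1 = 5 + 5^2 = 30
N_2 = 5 + 30^2 = 905
N_3 = 5 + 905^2 = 819030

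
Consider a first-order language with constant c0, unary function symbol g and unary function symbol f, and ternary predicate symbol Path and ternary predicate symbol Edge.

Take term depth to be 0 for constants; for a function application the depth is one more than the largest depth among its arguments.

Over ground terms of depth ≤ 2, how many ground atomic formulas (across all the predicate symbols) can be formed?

686

First count ground terms of depth ≤ 2.
Let N_k = |{terms of depth ≤ k}|. Then N_0 = 1 and N_k = 1 + N_{k-1} + N_{k-1} for k ≥ 1 (one summand per function symbol, arity giving the exponent).
N_0 = 1
N_1 = 1 + 1 + 1 = 3
N_2 = 1 + 3 + 3 = 7
Explicitly: c0, g(c0), g(g(c0)), g(f(c0)), f(c0), f(g(c0)), f(f(c0)).
So |H| = 7.
For each predicate symbol, the number of ground atoms is |H| raised to its arity; summing:
  Path: 7^3 = 343;  Edge: 7^3 = 343
Total ground atoms: 343 + 343 = 686.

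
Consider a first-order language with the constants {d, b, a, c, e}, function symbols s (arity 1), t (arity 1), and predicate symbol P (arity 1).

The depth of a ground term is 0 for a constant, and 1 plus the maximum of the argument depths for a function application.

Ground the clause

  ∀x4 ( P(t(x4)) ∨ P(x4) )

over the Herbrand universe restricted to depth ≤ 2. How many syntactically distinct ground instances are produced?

Ground terms of depth ≤ 2:
  Let N_k count ground terms of depth at most k. Each non-constant term of depth ≤ k is some function symbol applied to depth-≤(k−1) arguments, giving N_k = 5 + N_{k-1} + N_{k-1}.
  N_0 = 5
  N_1 = 5 + 5 + 5 = 15
  N_2 = 5 + 15 + 15 = 35
So there are 35 ground terms available for substitution.
The variable x4 ranges independently over the available ground terms, and distinct assignments produce distinct instances.
Number of ground instances = 35.

35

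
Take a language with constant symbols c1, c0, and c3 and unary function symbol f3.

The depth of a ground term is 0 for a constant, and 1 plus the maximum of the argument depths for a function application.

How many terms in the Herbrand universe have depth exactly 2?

Let N_k = |{terms of depth ≤ k}|. Then N_0 = 3 and N_k = 3 + N_{k-1} for k ≥ 1 (one summand per function symbol, arity giving the exponent).
N_0 = 3
N_1 = 3 + 3 = 6
N_2 = 3 + 6 = 9
Terms of depth exactly 2: N_2 − N_1 = 9 − 6 = 3.

3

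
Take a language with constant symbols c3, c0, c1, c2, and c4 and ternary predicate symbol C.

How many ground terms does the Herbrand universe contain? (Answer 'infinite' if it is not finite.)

There are no function symbols, so every ground term is one of the 5 constants.
The Herbrand universe is {c3, c0, c1, c2, c4}, which is finite with 5 elements.

5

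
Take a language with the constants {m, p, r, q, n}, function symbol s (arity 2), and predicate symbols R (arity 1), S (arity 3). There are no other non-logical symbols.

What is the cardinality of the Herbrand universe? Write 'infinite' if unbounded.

infinite

The signature has at least one function symbol (s, arity 2) and at least one constant (m).
Iterating s gives infinitely many distinct ground terms: m, s(m, m), s(s(m, m), s(m, m)), ...
So the Herbrand universe is infinite.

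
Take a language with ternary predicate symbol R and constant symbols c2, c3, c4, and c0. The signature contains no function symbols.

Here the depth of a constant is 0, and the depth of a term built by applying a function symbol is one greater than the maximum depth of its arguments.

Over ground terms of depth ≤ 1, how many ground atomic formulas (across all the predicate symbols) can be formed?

64

First count ground terms of depth ≤ 1.
With no function symbols every ground term is a constant, so there are exactly 4 ground terms at every depth bound.
N_0 = 4
N_1 = 4
So |H| = 4.
For each predicate symbol, the number of ground atoms is |H| raised to its arity; summing:
  R: 4^3 = 64
Total ground atoms: 64.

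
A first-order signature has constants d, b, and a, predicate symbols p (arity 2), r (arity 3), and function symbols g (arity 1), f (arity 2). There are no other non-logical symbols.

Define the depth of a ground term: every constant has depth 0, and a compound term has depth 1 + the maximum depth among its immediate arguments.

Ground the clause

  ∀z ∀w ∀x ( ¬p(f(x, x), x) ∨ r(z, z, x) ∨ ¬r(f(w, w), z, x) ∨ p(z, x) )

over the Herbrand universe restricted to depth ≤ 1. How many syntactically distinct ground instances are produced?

Ground terms of depth ≤ 1:
  If N_k denotes the number of depth-≤k ground terms, the 3 constants give N_0 = 3, and each function symbol of arity r contributes N_{k-1}^r new terms at level k: N_k = 3 + N_{k-1} + N_{k-1}^2.
  N_0 = 3
  N_1 = 3 + 3 + 3^2 = 15
So there are 15 ground terms available for substitution.
Each of z, w, x ranges independently over the available ground terms, and distinct assignments produce distinct instances.
Number of ground instances = 15^3 = 3375.

3375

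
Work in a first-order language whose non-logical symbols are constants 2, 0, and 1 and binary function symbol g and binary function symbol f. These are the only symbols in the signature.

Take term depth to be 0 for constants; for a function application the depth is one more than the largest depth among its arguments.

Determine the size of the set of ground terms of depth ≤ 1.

21

Let N_k = |{terms of depth ≤ k}|. Then N_0 = 3 and N_k = 3 + N_{k-1}^2 + N_{k-1}^2 for k ≥ 1 (one summand per function symbol, arity giving the exponent).
N_0 = 3
N_1 = 3 + 3^2 + 3^2 = 21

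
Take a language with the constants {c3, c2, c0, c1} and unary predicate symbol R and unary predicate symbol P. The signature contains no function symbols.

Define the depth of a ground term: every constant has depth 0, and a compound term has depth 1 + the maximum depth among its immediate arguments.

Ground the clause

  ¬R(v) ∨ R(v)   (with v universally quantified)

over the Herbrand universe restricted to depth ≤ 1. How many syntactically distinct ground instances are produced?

4

Ground terms of depth ≤ 1:
  With no function symbols every ground term is a constant, so there are exactly 4 ground terms at every depth bound.
  N_0 = 4
  N_1 = 4
  Explicitly: c3, c2, c0, c1.
So there are 4 ground terms available for substitution.
There is 1 variable to instantiate (v),  occurring in at least one literal, so different choices give different ground instances.
Number of ground instances = 4.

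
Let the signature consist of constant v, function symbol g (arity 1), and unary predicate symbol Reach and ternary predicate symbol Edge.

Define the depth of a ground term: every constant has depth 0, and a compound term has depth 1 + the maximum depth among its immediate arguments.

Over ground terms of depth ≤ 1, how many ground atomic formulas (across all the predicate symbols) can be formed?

First count ground terms of depth ≤ 1.
If N_k denotes the number of depth-≤k ground terms, the 1 constant gives N_0 = 1, and each function symbol of arity r contributes N_{k-1}^r new terms at level k: N_k = 1 + N_{k-1}.
N_0 = 1
N_1 = 1 + 1 = 2
So |H| = 2.
For each predicate symbol, the number of ground atoms is |H| raised to its arity; summing:
  Reach: 2;  Edge: 2^3 = 8
Total ground atoms: 2 + 8 = 10.

10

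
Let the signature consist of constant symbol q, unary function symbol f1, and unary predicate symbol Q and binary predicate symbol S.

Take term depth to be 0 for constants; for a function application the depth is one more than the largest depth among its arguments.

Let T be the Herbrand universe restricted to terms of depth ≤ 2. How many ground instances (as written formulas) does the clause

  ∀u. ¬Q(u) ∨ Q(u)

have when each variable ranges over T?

3

Ground terms of depth ≤ 2:
  Count level by level. With function symbols f1/1, the terms of depth ≤ k are the 1 constant together with each function applied to depth-≤(k−1) tuples, so N_k = 1 + N_{k-1}.
  N_0 = 1
  N_1 = 1 + 1 = 2
  N_2 = 1 + 2 = 3
So there are 3 ground terms available for substitution.
There is 1 variable to instantiate (u),  occurring in at least one literal, so different choices give different ground instances.
Number of ground instances = 3.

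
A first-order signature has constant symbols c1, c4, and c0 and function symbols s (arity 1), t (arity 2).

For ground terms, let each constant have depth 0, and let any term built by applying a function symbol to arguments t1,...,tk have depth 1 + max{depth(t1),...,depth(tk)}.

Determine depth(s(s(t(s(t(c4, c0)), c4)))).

depth(t(c4, c0)) = 1 + max(0, 0) = 1
depth(s(t(c4, c0))) = 1 + depth(t(c4, c0)) = 1 + 1 = 2
depth(t(s(t(c4, c0)), c4)) = 1 + max(2, 0) = 3
depth(s(t(s(t(c4, c0)), c4))) = 1 + depth(t(s(t(c4, c0)), c4)) = 1 + 3 = 4
depth(s(s(t(s(t(c4, c0)), c4)))) = 1 + depth(s(t(s(t(c4, c0)), c4))) = 1 + 4 = 5

5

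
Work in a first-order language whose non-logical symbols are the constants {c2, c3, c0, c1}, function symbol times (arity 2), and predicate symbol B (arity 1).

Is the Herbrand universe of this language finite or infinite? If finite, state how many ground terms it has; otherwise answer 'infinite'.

infinite

The signature has at least one function symbol (times, arity 2) and at least one constant (c2).
Iterating times gives infinitely many distinct ground terms: c2, times(c2, c2), times(times(c2, c2), times(c2, c2)), ...
So the Herbrand universe is infinite.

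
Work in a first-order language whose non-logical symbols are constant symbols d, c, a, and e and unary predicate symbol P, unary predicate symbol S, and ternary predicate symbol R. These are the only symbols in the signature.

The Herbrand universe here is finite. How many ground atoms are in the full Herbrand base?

72

With no function symbols, the Herbrand universe is just the 4 constants.
Ground atoms per predicate: P: 4, S: 4, R: 4^3 = 64.
Herbrand base size = 4 + 4 + 64 = 72.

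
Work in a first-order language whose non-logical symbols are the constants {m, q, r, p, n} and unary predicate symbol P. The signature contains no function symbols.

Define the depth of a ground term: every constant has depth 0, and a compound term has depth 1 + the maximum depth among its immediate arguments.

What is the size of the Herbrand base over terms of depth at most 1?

5

First count ground terms of depth ≤ 1.
With no function symbols every ground term is a constant, so there are exactly 5 ground terms at every depth bound.
N_0 = 5
N_1 = 5
Explicitly: m, q, r, p, n.
So |H| = 5.
A ground atom is a predicate applied to a tuple of terms from H, so the count is the sum over predicates of |H|^arity:
  P: 5
Total ground atoms: 5.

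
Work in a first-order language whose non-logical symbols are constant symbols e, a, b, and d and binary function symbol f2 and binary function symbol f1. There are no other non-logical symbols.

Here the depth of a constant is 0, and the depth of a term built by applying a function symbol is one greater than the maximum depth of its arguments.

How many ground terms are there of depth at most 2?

Let N_k = |{terms of depth ≤ k}|. Then N_0 = 4 and N_k = 4 + N_{k-1}^2 + N_{k-1}^2 for k ≥ 1 (one summand per function symbol, arity giving the exponent).
N_0 = 4
N_1 = 4 + 4^2 + 4^2 = 36
N_2 = 4 + 36^2 + 36^2 = 2596

2596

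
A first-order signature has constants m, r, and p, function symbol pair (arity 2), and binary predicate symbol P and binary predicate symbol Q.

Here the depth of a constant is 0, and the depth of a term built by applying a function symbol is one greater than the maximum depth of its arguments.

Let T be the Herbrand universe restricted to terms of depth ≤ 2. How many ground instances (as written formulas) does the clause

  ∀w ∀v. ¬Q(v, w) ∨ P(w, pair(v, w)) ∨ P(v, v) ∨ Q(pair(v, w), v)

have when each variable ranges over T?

Ground terms of depth ≤ 2:
  Write N_k for the number of ground terms of depth ≤ k. A term of depth ≤ k is either a constant or a function symbol applied to arguments of depth ≤ k−1, so N_k = 3 + N_{k-1}^2.
  N_0 = 3
  N_1 = 3 + 3^2 = 12
  N_2 = 3 + 12^2 = 147
So there are 147 ground terms available for substitution.
There are 2 variables to instantiate (w, v), each occurring in at least one literal, so different choices give different ground instances.
Number of ground instances = 147^2 = 21609.

21609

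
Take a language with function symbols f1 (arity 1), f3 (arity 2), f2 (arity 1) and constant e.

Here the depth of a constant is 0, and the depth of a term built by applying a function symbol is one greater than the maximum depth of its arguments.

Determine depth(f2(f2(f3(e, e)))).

3

depth(f3(e, e)) = 1 + max(0, 0) = 1
depth(f2(f3(e, e))) = 1 + depth(f3(e, e)) = 1 + 1 = 2
depth(f2(f2(f3(e, e)))) = 1 + depth(f2(f3(e, e))) = 1 + 2 = 3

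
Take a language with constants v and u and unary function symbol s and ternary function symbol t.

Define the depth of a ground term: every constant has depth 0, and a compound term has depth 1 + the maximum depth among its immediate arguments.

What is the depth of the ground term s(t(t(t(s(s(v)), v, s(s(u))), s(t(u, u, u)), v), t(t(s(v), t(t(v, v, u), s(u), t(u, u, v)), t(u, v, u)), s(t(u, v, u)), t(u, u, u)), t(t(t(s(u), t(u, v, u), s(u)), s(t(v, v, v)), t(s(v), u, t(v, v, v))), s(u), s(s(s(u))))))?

6

depth(s(v)) = 1 + depth(v) = 1 + 0 = 1
depth(s(s(v))) = 1 + depth(s(v)) = 1 + 1 = 2
depth(s(u)) = 1 + depth(u) = 1 + 0 = 1
depth(s(s(u))) = 1 + depth(s(u)) = 1 + 1 = 2
depth(t(s(s(v)), v, s(s(u)))) = 1 + max(2, 0, 2) = 3
depth(t(u, u, u)) = 1 + max(0, 0, 0) = 1
depth(s(t(u, u, u))) = 1 + depth(t(u, u, u)) = 1 + 1 = 2
depth(t(t(s(s(v)), v, s(s(u))), s(t(u, u, u)), v)) = 1 + max(3, 2, 0) = 4
depth(t(v, v, u)) = 1 + max(0, 0, 0) = 1
depth(t(u, u, v)) = 1 + max(0, 0, 0) = 1
depth(t(t(v, v, u), s(u), t(u, u, v))) = 1 + max(1, 1, 1) = 2
depth(t(u, v, u)) = 1 + max(0, 0, 0) = 1
depth(t(s(v), t(t(v, v, u), s(u), t(u, u, v)), t(u, v, u))) = 1 + max(1, 2, 1) = 3
depth(s(t(u, v, u))) = 1 + depth(t(u, v, u)) = 1 + 1 = 2
depth(t(t(s(v), t(t(v, v, u), s(u), t(u, u, v)), t(u, v, u)), s(t(u, v, u)), t(u, u, u))) = 1 + max(3, 2, 1) = 4
depth(t(s(u), t(u, v, u), s(u))) = 1 + max(1, 1, 1) = 2
depth(t(v, v, v)) = 1 + max(0, 0, 0) = 1
depth(s(t(v, v, v))) = 1 + depth(t(v, v, v)) = 1 + 1 = 2
depth(t(s(v), u, t(v, v, v))) = 1 + max(1, 0, 1) = 2
depth(t(t(s(u), t(u, v, u), s(u)), s(t(v, v, v)), t(s(v), u, t(v, v, v)))) = 1 + max(2, 2, 2) = 3
depth(s(s(s(u)))) = 1 + depth(s(s(u))) = 1 + 2 = 3
depth(t(t(t(s(u), t(u, v, u), s(u)), s(t(v, v, v)), t(s(v), u, t(v, v, v))), s(u), s(s(s(u))))) = 1 + max(3, 1, 3) = 4
depth(t(t(t(s(s(v)), v, s(s(u))), s(t(u, u, u)), v), t(t(s(v), t(t(v, v, u), s(u), t(u, u, v)), t(u, v, u)), s(t(u, v, u)), t(u, u, u)), t(t(t(s(u), t(u, v, u), s(u)), s(t(v, v, v)), t(s(v), u, t(v, v, v))), s(u), s(s(s(u)))))) = 1 + max(4, 4, 4) = 5
depth(s(t(t(t(s(s(v)), v, s(s(u))), s(t(u, u, u)), v), t(t(s(v), t(t(v, v, u), s(u), t(u, u, v)), t(u, v, u)), s(t(u, v, u)), t(u, u, u)), t(t(t(s(u), t(u, v, u), s(u)), s(t(v, v, v)), t(s(v), u, t(v, v, v))), s(u), s(s(s(u))))))) = 1 + depth(t(t(t(s(s(v)), v, s(s(u))), s(t(u, u, u)), v), t(t(s(v), t(t(v, v, u), s(u), t(u, u, v)), t(u, v, u)), s(t(u, v, u)), t(u, u, u)), t(t(t(s(u), t(u, v, u), s(u)), s(t(v, v, v)), t(s(v), u, t(v, v, v))), s(u), s(s(s(u)))))) = 1 + 5 = 6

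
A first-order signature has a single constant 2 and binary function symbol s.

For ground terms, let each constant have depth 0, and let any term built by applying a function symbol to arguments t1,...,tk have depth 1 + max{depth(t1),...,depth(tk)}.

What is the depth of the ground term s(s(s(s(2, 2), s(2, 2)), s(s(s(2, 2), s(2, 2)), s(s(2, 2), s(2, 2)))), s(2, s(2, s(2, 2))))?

5

depth(s(2, 2)) = 1 + max(0, 0) = 1
depth(s(s(2, 2), s(2, 2))) = 1 + max(1, 1) = 2
depth(s(s(s(2, 2), s(2, 2)), s(s(2, 2), s(2, 2)))) = 1 + max(2, 2) = 3
depth(s(s(s(2, 2), s(2, 2)), s(s(s(2, 2), s(2, 2)), s(s(2, 2), s(2, 2))))) = 1 + max(2, 3) = 4
depth(s(2, s(2, 2))) = 1 + max(0, 1) = 2
depth(s(2, s(2, s(2, 2)))) = 1 + max(0, 2) = 3
depth(s(s(s(s(2, 2), s(2, 2)), s(s(s(2, 2), s(2, 2)), s(s(2, 2), s(2, 2)))), s(2, s(2, s(2, 2))))) = 1 + max(4, 3) = 5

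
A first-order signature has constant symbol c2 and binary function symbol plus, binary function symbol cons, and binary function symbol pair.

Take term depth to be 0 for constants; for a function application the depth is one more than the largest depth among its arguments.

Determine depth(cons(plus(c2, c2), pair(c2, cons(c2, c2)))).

depth(plus(c2, c2)) = 1 + max(0, 0) = 1
depth(cons(c2, c2)) = 1 + max(0, 0) = 1
depth(pair(c2, cons(c2, c2))) = 1 + max(0, 1) = 2
depth(cons(plus(c2, c2), pair(c2, cons(c2, c2)))) = 1 + max(1, 2) = 3

3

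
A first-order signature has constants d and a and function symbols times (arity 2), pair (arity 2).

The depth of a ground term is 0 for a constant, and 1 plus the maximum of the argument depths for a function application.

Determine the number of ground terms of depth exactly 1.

Let N_k count ground terms of depth at most k. Each non-constant term of depth ≤ k is some function symbol applied to depth-≤(k−1) arguments, giving N_k = 2 + N_{k-1}^2 + N_{k-1}^2.
N_0 = 2
N_1 = 2 + 2^2 + 2^2 = 10
Terms of depth exactly 1: N_1 − N_0 = 10 − 2 = 8.

8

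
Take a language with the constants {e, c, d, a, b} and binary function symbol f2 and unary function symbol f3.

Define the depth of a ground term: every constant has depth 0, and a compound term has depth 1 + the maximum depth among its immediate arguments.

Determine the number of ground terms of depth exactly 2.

1230

Let N_k count ground terms of depth at most k. Each non-constant term of depth ≤ k is some function symbol applied to depth-≤(k−1) arguments, giving N_k = 5 + N_{k-1}^2 + N_{k-1}.
N_0 = 5
N_1 = 5 + 5^2 + 5 = 35
N_2 = 5 + 35^2 + 35 = 1265
Terms of depth exactly 2: N_2 − N_1 = 1265 − 35 = 1230.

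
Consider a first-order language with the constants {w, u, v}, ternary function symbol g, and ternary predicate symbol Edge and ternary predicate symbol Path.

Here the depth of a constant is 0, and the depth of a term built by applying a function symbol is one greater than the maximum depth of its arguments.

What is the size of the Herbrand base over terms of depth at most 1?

54000

First count ground terms of depth ≤ 1.
Write N_k for the number of ground terms of depth ≤ k. A term of depth ≤ k is either a constant or a function symbol applied to arguments of depth ≤ k−1, so N_k = 3 + N_{k-1}^3.
N_0 = 3
N_1 = 3 + 3^3 = 30
So |H| = 30.
A ground atom is a predicate applied to a tuple of terms from H, so the count is the sum over predicates of |H|^arity:
  Edge: 30^3 = 27000;  Path: 30^3 = 27000
Total ground atoms: 27000 + 27000 = 54000.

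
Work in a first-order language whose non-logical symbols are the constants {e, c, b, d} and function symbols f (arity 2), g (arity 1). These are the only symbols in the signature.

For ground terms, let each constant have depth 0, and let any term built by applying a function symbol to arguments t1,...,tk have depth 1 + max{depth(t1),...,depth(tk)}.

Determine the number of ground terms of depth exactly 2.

580

Let N_k count ground terms of depth at most k. Each non-constant term of depth ≤ k is some function symbol applied to depth-≤(k−1) arguments, giving N_k = 4 + N_{k-1}^2 + N_{k-1}.
N_0 = 4
N_1 = 4 + 4^2 + 4 = 24
N_2 = 4 + 24^2 + 24 = 604
Terms of depth exactly 2: N_2 − N_1 = 604 − 24 = 580.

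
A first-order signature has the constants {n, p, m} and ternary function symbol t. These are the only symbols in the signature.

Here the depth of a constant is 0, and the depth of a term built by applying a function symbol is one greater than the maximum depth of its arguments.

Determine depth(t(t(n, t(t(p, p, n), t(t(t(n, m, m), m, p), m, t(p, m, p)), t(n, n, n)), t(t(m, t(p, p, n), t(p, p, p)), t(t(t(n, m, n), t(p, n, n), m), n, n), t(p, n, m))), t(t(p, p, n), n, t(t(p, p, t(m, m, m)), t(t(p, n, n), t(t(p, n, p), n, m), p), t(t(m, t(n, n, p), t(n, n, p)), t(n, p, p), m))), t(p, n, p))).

depth(t(p, p, n)) = 1 + max(0, 0, 0) = 1
depth(t(n, m, m)) = 1 + max(0, 0, 0) = 1
depth(t(t(n, m, m), m, p)) = 1 + max(1, 0, 0) = 2
depth(t(p, m, p)) = 1 + max(0, 0, 0) = 1
depth(t(t(t(n, m, m), m, p), m, t(p, m, p))) = 1 + max(2, 0, 1) = 3
depth(t(n, n, n)) = 1 + max(0, 0, 0) = 1
depth(t(t(p, p, n), t(t(t(n, m, m), m, p), m, t(p, m, p)), t(n, n, n))) = 1 + max(1, 3, 1) = 4
depth(t(p, p, p)) = 1 + max(0, 0, 0) = 1
depth(t(m, t(p, p, n), t(p, p, p))) = 1 + max(0, 1, 1) = 2
depth(t(n, m, n)) = 1 + max(0, 0, 0) = 1
depth(t(p, n, n)) = 1 + max(0, 0, 0) = 1
depth(t(t(n, m, n), t(p, n, n), m)) = 1 + max(1, 1, 0) = 2
depth(t(t(t(n, m, n), t(p, n, n), m), n, n)) = 1 + max(2, 0, 0) = 3
depth(t(p, n, m)) = 1 + max(0, 0, 0) = 1
depth(t(t(m, t(p, p, n), t(p, p, p)), t(t(t(n, m, n), t(p, n, n), m), n, n), t(p, n, m))) = 1 + max(2, 3, 1) = 4
depth(t(n, t(t(p, p, n), t(t(t(n, m, m), m, p), m, t(p, m, p)), t(n, n, n)), t(t(m, t(p, p, n), t(p, p, p)), t(t(t(n, m, n), t(p, n, n), m), n, n), t(p, n, m)))) = 1 + max(0, 4, 4) = 5
depth(t(m, m, m)) = 1 + max(0, 0, 0) = 1
depth(t(p, p, t(m, m, m))) = 1 + max(0, 0, 1) = 2
depth(t(p, n, p)) = 1 + max(0, 0, 0) = 1
depth(t(t(p, n, p), n, m)) = 1 + max(1, 0, 0) = 2
depth(t(t(p, n, n), t(t(p, n, p), n, m), p)) = 1 + max(1, 2, 0) = 3
depth(t(n, n, p)) = 1 + max(0, 0, 0) = 1
depth(t(m, t(n, n, p), t(n, n, p))) = 1 + max(0, 1, 1) = 2
depth(t(n, p, p)) = 1 + max(0, 0, 0) = 1
depth(t(t(m, t(n, n, p), t(n, n, p)), t(n, p, p), m)) = 1 + max(2, 1, 0) = 3
depth(t(t(p, p, t(m, m, m)), t(t(p, n, n), t(t(p, n, p), n, m), p), t(t(m, t(n, n, p), t(n, n, p)), t(n, p, p), m))) = 1 + max(2, 3, 3) = 4
depth(t(t(p, p, n), n, t(t(p, p, t(m, m, m)), t(t(p, n, n), t(t(p, n, p), n, m), p), t(t(m, t(n, n, p), t(n, n, p)), t(n, p, p), m)))) = 1 + max(1, 0, 4) = 5
depth(t(t(n, t(t(p, p, n), t(t(t(n, m, m), m, p), m, t(p, m, p)), t(n, n, n)), t(t(m, t(p, p, n), t(p, p, p)), t(t(t(n, m, n), t(p, n, n), m), n, n), t(p, n, m))), t(t(p, p, n), n, t(t(p, p, t(m, m, m)), t(t(p, n, n), t(t(p, n, p), n, m), p), t(t(m, t(n, n, p), t(n, n, p)), t(n, p, p), m))), t(p, n, p))) = 1 + max(5, 5, 1) = 6

6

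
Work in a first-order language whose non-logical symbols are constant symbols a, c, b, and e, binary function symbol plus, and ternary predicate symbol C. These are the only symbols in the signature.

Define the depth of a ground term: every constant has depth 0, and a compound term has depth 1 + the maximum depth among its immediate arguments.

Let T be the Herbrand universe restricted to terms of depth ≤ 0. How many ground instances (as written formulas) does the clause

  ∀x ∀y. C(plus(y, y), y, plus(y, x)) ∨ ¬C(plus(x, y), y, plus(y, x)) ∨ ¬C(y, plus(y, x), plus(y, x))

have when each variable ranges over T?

Ground terms of depth ≤ 0:
  Write N_k for the number of ground terms of depth ≤ k. A term of depth ≤ k is either a constant or a function symbol applied to arguments of depth ≤ k−1, so N_k = 4 + N_{k-1}^2.
  N_0 = 4
So there are 4 ground terms available for substitution.
The body mentions every one of the 2 quantified variables; since ground terms form a free algebra, no two substitutions collapse to the same formula.
Number of ground instances = 4^2 = 16.

16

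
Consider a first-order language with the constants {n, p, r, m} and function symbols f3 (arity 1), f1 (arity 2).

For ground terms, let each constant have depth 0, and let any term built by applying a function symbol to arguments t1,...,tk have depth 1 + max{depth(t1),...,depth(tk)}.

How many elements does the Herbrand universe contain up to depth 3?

365424

Write N_k for the number of ground terms of depth ≤ k. A term of depth ≤ k is either a constant or a function symbol applied to arguments of depth ≤ k−1, so N_k = 4 + N_{k-1} + N_{k-1}^2.
N_0 = 4
N_1 = 4 + 4 + 4^2 = 24
N_2 = 4 + 24 + 24^2 = 604
N_3 = 4 + 604 + 604^2 = 365424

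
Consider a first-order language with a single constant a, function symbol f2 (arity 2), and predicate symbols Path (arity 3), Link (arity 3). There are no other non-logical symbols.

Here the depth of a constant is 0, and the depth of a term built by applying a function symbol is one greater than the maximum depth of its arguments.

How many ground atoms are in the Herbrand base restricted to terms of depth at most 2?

First count ground terms of depth ≤ 2.
Let N_k count ground terms of depth at most k. Each non-constant term of depth ≤ k is some function symbol applied to depth-≤(k−1) arguments, giving N_k = 1 + N_{k-1}^2.
N_0 = 1
N_1 = 1 + 1^2 = 2
N_2 = 1 + 2^2 = 5
Explicitly: a, f2(a, a), f2(a, f2(a, a)), f2(f2(a, a), a), f2(f2(a, a), f2(a, a)).
So |H| = 5.
For each predicate symbol, the number of ground atoms is |H| raised to its arity; summing:
  Path: 5^3 = 125;  Link: 5^3 = 125
Total ground atoms: 125 + 125 = 250.

250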